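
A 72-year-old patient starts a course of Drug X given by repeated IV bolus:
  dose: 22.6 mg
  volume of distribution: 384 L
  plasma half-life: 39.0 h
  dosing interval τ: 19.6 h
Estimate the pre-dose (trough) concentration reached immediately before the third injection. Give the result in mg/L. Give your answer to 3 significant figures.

0.0709 mg/L

C₀ per dose = Dose / Vd = 22.6 / 384 = 0.05885 mg/L
k = ln2 / t½ = 0.693147 / 39.0 = 0.01777 h⁻¹
Fraction remaining after one interval: r = e^(−kτ) = e^(−0.01777 × 19.6) = 0.7059
Before dose 3, 2 doses have been given (aged 1τ, 2τ).
C_trough = C₀ × (r + r²) = 0.05885 × (0.7059 + 0.4983) = 0.07087 mg/L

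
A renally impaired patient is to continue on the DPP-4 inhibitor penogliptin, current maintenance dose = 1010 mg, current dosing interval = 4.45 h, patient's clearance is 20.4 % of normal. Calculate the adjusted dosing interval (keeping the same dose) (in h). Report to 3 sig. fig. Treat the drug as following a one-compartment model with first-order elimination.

To keep the same average steady-state level, dosing rate must scale with clearance.
CL ratio = 20.4 / 100 = 0.2040
New interval (same dose) = 4.45 / 0.2040 = 21.81 h

21.8 h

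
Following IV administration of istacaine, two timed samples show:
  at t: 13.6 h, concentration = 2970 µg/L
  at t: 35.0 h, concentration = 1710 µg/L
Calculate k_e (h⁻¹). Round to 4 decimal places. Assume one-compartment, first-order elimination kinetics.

k = ln(C₁/C₂) / (t₂ − t₁) = ln(2970/1710) / (35.0 − 13.6)
  = 0.5521 / 21.40 = 0.02580 h⁻¹

0.0258 h⁻¹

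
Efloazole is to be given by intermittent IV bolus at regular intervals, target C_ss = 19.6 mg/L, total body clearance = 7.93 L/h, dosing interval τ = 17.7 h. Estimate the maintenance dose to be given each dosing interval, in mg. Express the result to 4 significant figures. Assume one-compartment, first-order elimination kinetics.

At steady state, Dose/τ = Css × CL.
Dose = Css × CL × τ = 19.6 × 7.930 × 17.7 = 2751 mg

2751 mg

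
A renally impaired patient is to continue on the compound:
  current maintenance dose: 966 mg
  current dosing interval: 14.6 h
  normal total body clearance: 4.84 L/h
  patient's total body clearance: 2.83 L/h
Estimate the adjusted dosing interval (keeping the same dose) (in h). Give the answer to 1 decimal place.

25.0 h

To keep the same average steady-state level, dosing rate must scale with clearance.
CL ratio = 2.83 / 4.84 = 0.5847
New interval (same dose) = 14.6 / 0.5847 = 24.97 h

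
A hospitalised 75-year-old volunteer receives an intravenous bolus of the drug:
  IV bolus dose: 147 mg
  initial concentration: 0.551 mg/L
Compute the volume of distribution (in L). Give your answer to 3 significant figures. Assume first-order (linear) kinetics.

Vd = Dose / C₀ = 147.0 / 0.551 = 266.8 L

267 L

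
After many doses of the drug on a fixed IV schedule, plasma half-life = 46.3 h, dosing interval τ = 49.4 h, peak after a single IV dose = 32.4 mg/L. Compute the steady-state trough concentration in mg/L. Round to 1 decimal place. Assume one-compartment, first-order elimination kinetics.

k = ln2 / t½ = 0.693147 / 46.3 = 0.01497 h⁻¹
e^(−kτ) = e^(−0.01497 × 49.4) = 0.4773
Accumulation ratio R = 1 / (1 − e^(−kτ)) = 1 / (1 − 0.4773) = 1.913
Steady-state trough = C₀ × R × e^(−kτ) = 32.4 × 1.913 × 0.4773 = 29.58 mg/L

29.6 mg/L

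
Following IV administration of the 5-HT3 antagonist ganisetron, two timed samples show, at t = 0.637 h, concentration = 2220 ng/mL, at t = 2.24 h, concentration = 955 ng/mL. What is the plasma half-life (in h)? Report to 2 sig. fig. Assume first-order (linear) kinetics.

k = ln(C₁/C₂) / (t₂ − t₁) = ln(2220/955) / (2.24 − 0.637)
  = 0.8436 / 1.603 = 0.5263 h⁻¹
t½ = ln2 / k = 0.693147 / 0.5263 = 1.317 h

1.3 h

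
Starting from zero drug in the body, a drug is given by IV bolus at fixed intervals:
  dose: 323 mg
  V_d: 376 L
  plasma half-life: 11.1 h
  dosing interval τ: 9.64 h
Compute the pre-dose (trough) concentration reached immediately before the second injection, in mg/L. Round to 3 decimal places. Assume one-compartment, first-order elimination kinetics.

C₀ per dose = Dose / Vd = 323 / 376 = 0.8590 mg/L
k = ln2 / t½ = 0.693147 / 11.1 = 0.06245 h⁻¹
Fraction remaining after one interval: r = e^(−kτ) = e^(−0.06245 × 9.64) = 0.5477
Before dose 2, 1 dose has been given (aged 1τ).
C_trough = C₀ × r = 0.8590 × 0.5477 = 0.4705 mg/L

0.471 mg/L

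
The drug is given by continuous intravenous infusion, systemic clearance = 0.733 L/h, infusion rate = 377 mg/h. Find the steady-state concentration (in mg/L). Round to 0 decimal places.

At steady state Css = R₀ / CL = 377 / 0.7330 = 514.3 mg/L

514 mg/L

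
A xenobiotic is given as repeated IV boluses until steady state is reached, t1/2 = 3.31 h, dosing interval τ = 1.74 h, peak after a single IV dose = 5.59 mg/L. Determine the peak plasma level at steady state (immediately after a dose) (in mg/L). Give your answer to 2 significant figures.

k = ln2 / t½ = 0.693147 / 3.31 = 0.2094 h⁻¹
e^(−kτ) = e^(−0.2094 × 1.74) = 0.6946
Accumulation ratio R = 1 / (1 − e^(−kτ)) = 1 / (1 − 0.6946) = 3.274
Steady-state peak = C₀ × R = 5.59 × 3.274 = 18.30 mg/L

18 mg/L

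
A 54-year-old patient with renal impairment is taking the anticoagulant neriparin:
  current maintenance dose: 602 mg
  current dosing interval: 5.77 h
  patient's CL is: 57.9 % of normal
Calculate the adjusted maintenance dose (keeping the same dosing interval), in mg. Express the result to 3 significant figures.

349 mg

To keep the same average steady-state level, dosing rate must scale with clearance.
CL ratio = 57.9 / 100 = 0.5790
New dose (same interval) = 602 × 0.5790 = 348.6 mg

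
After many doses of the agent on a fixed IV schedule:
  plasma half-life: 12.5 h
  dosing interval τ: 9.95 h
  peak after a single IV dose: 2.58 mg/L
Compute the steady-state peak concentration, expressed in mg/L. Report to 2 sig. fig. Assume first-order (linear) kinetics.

6.1 mg/L

k = ln2 / t½ = 0.693147 / 12.5 = 0.05545 h⁻¹
e^(−kτ) = e^(−0.05545 × 9.95) = 0.5760
Accumulation ratio R = 1 / (1 − e^(−kτ)) = 1 / (1 − 0.5760) = 2.358
Steady-state peak = C₀ × R = 2.58 × 2.358 = 6.084 mg/L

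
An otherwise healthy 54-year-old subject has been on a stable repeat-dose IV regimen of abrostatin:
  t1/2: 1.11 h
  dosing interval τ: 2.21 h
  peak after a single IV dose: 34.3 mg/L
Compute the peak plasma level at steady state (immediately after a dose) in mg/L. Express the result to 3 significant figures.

45.8 mg/L

k = ln2 / t½ = 0.693147 / 1.11 = 0.6245 h⁻¹
e^(−kτ) = e^(−0.6245 × 2.21) = 0.2515
Accumulation ratio R = 1 / (1 − e^(−kτ)) = 1 / (1 − 0.2515) = 1.336
Steady-state peak = C₀ × R = 34.3 × 1.336 = 45.82 mg/L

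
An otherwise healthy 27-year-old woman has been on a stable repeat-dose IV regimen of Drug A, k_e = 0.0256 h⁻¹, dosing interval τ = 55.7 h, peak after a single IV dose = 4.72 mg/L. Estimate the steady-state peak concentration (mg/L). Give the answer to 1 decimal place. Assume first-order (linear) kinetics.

6.2 mg/L

e^(−kτ) = e^(−0.02560 × 55.7) = 0.2403
Accumulation ratio R = 1 / (1 − e^(−kτ)) = 1 / (1 − 0.2403) = 1.316
Steady-state peak = C₀ × R = 4.72 × 1.316 = 6.212 mg/L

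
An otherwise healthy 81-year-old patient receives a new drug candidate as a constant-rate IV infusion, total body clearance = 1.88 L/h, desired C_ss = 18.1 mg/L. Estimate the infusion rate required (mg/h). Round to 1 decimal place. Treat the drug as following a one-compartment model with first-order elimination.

At steady state, infusion rate R₀ = Css × CL = 18.1 × 1.880 = 34.03 mg/h

34.0 mg/h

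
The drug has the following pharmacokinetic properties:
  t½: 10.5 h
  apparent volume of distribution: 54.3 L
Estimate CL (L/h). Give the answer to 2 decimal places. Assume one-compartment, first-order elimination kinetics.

3.58 L/h

k = ln2 / t½ = 0.693147 / 10.5 = 0.06601 h⁻¹
CL = k × Vd = 0.06601 × 54.3 = 3.584 L/h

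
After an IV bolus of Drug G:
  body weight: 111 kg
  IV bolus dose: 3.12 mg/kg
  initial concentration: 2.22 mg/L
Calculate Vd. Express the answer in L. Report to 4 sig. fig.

Dose = 3.12 × 111 = 346.3 mg
Vd = Dose / C₀ = 346.3 / 2.22 = 156.0 L

156.0 L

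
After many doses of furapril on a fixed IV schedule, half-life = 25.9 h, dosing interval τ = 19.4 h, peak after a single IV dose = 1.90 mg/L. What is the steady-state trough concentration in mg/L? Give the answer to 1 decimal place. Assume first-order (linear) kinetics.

k = ln2 / t½ = 0.693147 / 25.9 = 0.02676 h⁻¹
e^(−kτ) = e^(−0.02676 × 19.4) = 0.5950
Accumulation ratio R = 1 / (1 − e^(−kτ)) = 1 / (1 − 0.5950) = 2.469
Steady-state trough = C₀ × R × e^(−kτ) = 1.90 × 2.469 × 0.5950 = 2.791 mg/L

2.8 mg/L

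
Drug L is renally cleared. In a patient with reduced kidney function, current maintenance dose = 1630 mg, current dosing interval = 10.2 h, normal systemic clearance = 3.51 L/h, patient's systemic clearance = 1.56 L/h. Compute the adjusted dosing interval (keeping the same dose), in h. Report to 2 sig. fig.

To keep the same average steady-state level, dosing rate must scale with clearance.
CL ratio = 1.56 / 3.51 = 0.4444
New interval (same dose) = 10.2 / 0.4444 = 22.95 h

23 h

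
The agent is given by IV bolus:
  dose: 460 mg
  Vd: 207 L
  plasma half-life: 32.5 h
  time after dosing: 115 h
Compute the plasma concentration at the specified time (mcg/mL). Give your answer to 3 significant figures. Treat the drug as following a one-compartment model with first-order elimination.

0.191 mcg/mL

C₀ = Dose / Vd = 460.0 / 207 = 2.222 mg/L
k = ln2 / t½ = 0.693147 / 32.5 = 0.02133 h⁻¹
C = C₀ · e^(−k·t) = 2.222 × e^(−0.02133 × 115)
  = 2.222 × 0.08604 = 0.1912 mg/L
(0.1912 mg/L = 0.1912 mcg/mL)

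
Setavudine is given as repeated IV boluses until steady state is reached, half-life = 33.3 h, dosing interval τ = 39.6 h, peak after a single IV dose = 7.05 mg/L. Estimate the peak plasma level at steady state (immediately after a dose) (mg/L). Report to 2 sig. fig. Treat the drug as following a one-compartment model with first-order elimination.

13 mg/L

k = ln2 / t½ = 0.693147 / 33.3 = 0.02082 h⁻¹
e^(−kτ) = e^(−0.02082 × 39.6) = 0.4385
Accumulation ratio R = 1 / (1 − e^(−kτ)) = 1 / (1 − 0.4385) = 1.781
Steady-state peak = C₀ × R = 7.05 × 1.781 = 12.56 mg/L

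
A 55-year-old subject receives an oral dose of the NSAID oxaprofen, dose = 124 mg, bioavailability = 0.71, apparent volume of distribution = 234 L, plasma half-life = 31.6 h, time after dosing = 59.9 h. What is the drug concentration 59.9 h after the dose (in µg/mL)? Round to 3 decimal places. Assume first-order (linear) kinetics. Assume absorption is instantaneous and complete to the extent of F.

Amount reaching circulation = F × Dose = 0.71 × 124.0 = 88.04 mg
C₀ = F·Dose / Vd = 88.04 / 234 = 0.3762 mg/L
k = ln2 / t½ = 0.693147 / 31.6 = 0.02194 h⁻¹
C = C₀ · e^(−k·t) = 0.3762 × e^(−0.02194 × 59.9)
  = 0.3762 × 0.2687 = 0.1011 mg/L
(0.1011 mg/L = 0.1011 µg/mL)

0.101 µg/mL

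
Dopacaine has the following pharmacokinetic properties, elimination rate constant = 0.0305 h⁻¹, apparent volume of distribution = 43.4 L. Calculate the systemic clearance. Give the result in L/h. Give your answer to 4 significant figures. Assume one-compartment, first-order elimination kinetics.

CL = k × Vd = 0.0305 × 43.4 = 1.324 L/h

1.324 L/h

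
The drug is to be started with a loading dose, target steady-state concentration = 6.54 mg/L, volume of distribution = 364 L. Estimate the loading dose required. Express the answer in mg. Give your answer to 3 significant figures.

LD = Css × Vd = 6.54 × 364 = 2381 mg

2380 mg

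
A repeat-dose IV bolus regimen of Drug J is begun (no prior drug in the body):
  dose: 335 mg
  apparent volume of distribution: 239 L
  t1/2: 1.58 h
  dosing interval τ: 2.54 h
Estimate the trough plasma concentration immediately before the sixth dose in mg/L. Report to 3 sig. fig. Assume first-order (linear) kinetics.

C₀ per dose = Dose / Vd = 335 / 239 = 1.402 mg/L
k = ln2 / t½ = 0.693147 / 1.58 = 0.4387 h⁻¹
Fraction remaining after one interval: r = e^(−kτ) = e^(−0.4387 × 2.54) = 0.3281
Before dose 6, 5 doses have been given (aged 1τ, 2τ, 3τ, 4τ, 5τ).
C_trough = C₀ × (r + r² + … + r^5) = C₀ × r(1−r^5)/(1−r)
        = 1.402 × 0.3281 × (1 − 0.003802) / (1 − 0.3281) = 0.6820 mg/L

0.682 mg/L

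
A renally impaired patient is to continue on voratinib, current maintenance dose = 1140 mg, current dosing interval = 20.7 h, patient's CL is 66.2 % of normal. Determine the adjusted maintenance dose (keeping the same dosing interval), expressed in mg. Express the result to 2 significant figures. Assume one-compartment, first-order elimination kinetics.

To keep the same average steady-state level, dosing rate must scale with clearance.
CL ratio = 66.2 / 100 = 0.6620
New dose (same interval) = 1140 × 0.6620 = 754.7 mg

750 mg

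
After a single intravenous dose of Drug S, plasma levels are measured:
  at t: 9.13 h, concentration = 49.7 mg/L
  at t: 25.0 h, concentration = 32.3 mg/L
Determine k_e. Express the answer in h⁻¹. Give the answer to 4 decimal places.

k = ln(C₁/C₂) / (t₂ − t₁) = ln(49.7/32.3) / (25.0 − 9.13)
  = 0.4309 / 15.87 = 0.02715 h⁻¹

0.0272 h⁻¹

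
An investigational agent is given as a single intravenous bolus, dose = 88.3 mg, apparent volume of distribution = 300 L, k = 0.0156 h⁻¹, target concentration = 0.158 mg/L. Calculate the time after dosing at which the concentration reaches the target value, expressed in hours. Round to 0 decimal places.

40 h

C₀ = Dose / Vd = 88.30 / 300 = 0.2943 mg/L
t = ln(C₀ / C) / k = ln(0.2943 / 0.158) / 0.01560
  = ln(1.863) / 0.01560 = 0.6222 / 0.01560 = 39.88 h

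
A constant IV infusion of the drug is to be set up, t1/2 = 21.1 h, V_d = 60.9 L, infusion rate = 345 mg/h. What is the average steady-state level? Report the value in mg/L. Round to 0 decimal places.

k = ln2 / t½ = 0.693147 / 21.1 = 0.03285 h⁻¹
CL = k × Vd = 0.03285 × 60.9 = 2.001 L/h
At steady state Css = R₀ / CL = 345 / 2.001 = 172.4 mg/L

172 mg/L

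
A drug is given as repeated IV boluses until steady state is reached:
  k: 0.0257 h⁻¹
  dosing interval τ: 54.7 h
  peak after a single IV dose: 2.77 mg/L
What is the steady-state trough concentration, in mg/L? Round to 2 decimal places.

0.90 mg/L

e^(−kτ) = e^(−0.02570 × 54.7) = 0.2452
Accumulation ratio R = 1 / (1 − e^(−kτ)) = 1 / (1 − 0.2452) = 1.325
Steady-state trough = C₀ × R × e^(−kτ) = 2.77 × 1.325 × 0.2452 = 0.8999 mg/L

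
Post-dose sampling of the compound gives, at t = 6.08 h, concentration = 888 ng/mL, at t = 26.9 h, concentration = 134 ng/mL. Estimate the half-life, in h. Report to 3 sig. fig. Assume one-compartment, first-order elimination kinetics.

k = ln(C₁/C₂) / (t₂ − t₁) = ln(888/134) / (26.9 − 6.08)
  = 1.891 / 20.82 = 0.09083 h⁻¹
t½ = ln2 / k = 0.693147 / 0.09083 = 7.631 h

7.63 h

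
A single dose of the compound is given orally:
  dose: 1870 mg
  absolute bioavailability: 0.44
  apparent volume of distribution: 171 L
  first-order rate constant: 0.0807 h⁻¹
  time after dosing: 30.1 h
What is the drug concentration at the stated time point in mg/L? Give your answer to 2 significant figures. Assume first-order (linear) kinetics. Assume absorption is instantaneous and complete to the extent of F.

0.42 mg/L

Amount reaching circulation = F × Dose = 0.44 × 1870 = 822.8 mg
C₀ = F·Dose / Vd = 822.8 / 171 = 4.812 mg/L
C = C₀ · e^(−k·t) = 4.812 × e^(−0.08070 × 30.1)
  = 4.812 × 0.08812 = 0.4240 mg/L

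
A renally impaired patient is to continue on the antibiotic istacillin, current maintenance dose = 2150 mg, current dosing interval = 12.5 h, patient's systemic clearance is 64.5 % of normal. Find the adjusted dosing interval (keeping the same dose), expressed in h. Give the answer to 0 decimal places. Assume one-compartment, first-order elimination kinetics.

To keep the same average steady-state level, dosing rate must scale with clearance.
CL ratio = 64.5 / 100 = 0.6450
New interval (same dose) = 12.5 / 0.6450 = 19.38 h

19 h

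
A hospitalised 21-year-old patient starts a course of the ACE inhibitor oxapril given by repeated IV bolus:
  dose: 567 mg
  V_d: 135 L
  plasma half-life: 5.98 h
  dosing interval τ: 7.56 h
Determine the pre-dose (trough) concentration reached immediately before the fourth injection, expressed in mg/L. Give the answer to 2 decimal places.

C₀ per dose = Dose / Vd = 567 / 135 = 4.200 mg/L
k = ln2 / t½ = 0.693147 / 5.98 = 0.1159 h⁻¹
Fraction remaining after one interval: r = e^(−kτ) = e^(−0.1159 × 7.56) = 0.4164
Before dose 4, 3 doses have been given (aged 1τ, 2τ, 3τ).
C_trough = C₀ × (r + r² + … + r^3) = C₀ × r(1−r^3)/(1−r)
        = 4.200 × 0.4164 × (1 − 0.07220) / (1 − 0.4164) = 2.780 mg/L

2.78 mg/L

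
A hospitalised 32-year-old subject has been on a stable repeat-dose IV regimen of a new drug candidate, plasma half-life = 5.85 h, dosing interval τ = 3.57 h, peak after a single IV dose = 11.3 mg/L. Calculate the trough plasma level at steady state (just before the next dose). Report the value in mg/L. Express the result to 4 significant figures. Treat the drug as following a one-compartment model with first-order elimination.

k = ln2 / t½ = 0.693147 / 5.85 = 0.1185 h⁻¹
e^(−kτ) = e^(−0.1185 × 3.57) = 0.6550
Accumulation ratio R = 1 / (1 − e^(−kτ)) = 1 / (1 − 0.6550) = 2.899
Steady-state trough = C₀ × R × e^(−kτ) = 11.3 × 2.899 × 0.6550 = 21.46 mg/L

21.46 mg/L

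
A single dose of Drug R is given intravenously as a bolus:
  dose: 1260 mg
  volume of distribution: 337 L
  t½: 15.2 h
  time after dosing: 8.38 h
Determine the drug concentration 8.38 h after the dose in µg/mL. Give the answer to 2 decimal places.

2.55 µg/mL

C₀ = Dose / Vd = 1260 / 337 = 3.739 mg/L
k = ln2 / t½ = 0.693147 / 15.2 = 0.04560 h⁻¹
C = C₀ · e^(−k·t) = 3.739 × e^(−0.04560 × 8.38)
  = 3.739 × 0.6824 = 2.551 mg/L
(2.551 mg/L = 2.551 µg/mL)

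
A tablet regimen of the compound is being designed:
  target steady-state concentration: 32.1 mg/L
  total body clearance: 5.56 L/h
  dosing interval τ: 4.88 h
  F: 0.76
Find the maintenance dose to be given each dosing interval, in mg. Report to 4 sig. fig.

1146 mg

At steady state, F × (Dose/τ) = Css × CL.
Dose = Css × CL × τ / F = 32.1 × 5.560 × 4.88 / 0.76 = 1146 mg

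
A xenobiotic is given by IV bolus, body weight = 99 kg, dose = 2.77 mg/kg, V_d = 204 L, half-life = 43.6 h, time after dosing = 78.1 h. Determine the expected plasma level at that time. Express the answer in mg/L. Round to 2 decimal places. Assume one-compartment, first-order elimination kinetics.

Total dose = 2.77 × 99 = 274.2 mg
C₀ = Dose / Vd = 274.2 / 204 = 1.344 mg/L
k = ln2 / t½ = 0.693147 / 43.6 = 0.01590 h⁻¹
C = C₀ · e^(−k·t) = 1.344 × e^(−0.01590 × 78.1)
  = 1.344 × 0.2889 = 0.3883 mg/L

0.39 mg/L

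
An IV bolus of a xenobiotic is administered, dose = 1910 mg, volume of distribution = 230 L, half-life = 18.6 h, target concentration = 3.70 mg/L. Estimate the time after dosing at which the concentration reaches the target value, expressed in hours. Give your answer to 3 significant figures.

C₀ = Dose / Vd = 1910 / 230 = 8.304 mg/L
k = ln2 / t½ = 0.693147 / 18.6 = 0.03727 h⁻¹
t = ln(C₀ / C) / k = ln(8.304 / 3.70) / 0.03727
  = ln(2.244) / 0.03727 = 0.8083 / 0.03727 = 21.69 h

21.7 h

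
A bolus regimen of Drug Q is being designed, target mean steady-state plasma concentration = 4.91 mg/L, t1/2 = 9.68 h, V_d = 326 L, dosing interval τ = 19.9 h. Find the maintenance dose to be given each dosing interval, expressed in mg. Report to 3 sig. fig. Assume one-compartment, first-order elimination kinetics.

k = ln2 / t½ = 0.693147 / 9.68 = 0.07161 h⁻¹
CL = k × Vd = 0.07161 × 326 = 23.34 L/h
At steady state, Dose/τ = Css × CL.
Dose = Css × CL × τ = 4.91 × 23.34 × 19.9 = 2281 mg

2280 mg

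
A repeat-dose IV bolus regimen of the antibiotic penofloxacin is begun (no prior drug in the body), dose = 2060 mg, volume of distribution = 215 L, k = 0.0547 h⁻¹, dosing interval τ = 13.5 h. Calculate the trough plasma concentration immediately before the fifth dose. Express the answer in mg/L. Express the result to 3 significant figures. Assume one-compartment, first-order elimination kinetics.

C₀ per dose = Dose / Vd = 2060 / 215 = 9.581 mg/L
Fraction remaining after one interval: r = e^(−kτ) = e^(−0.05470 × 13.5) = 0.4779
Before dose 5, 4 doses have been given (aged 1τ, 2τ, 3τ, 4τ).
C_trough = C₀ × (r + r² + … + r^4) = C₀ × r(1−r^4)/(1−r)
        = 9.581 × 0.4779 × (1 − 0.05216) / (1 − 0.4779) = 8.312 mg/L

8.31 mg/L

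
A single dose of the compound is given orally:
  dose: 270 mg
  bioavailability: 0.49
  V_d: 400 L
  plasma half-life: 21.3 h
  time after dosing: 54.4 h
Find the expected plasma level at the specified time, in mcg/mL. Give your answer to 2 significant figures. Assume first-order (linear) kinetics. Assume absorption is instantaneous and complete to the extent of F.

0.056 mcg/mL

Amount reaching circulation = F × Dose = 0.49 × 270.0 = 132.3 mg
C₀ = F·Dose / Vd = 132.3 / 400 = 0.3308 mg/L
k = ln2 / t½ = 0.693147 / 21.3 = 0.03254 h⁻¹
C = C₀ · e^(−k·t) = 0.3308 × e^(−0.03254 × 54.4)
  = 0.3308 × 0.1703 = 0.05634 mg/L
(0.05634 mg/L = 0.05634 mcg/mL)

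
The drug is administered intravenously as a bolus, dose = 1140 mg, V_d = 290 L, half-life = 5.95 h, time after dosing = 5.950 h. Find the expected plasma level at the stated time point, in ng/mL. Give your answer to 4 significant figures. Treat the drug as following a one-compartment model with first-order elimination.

C₀ = Dose / Vd = 1140 / 290 = 3.931 mg/L
k = ln2 / t½ = 0.693147 / 5.95 = 0.1165 h⁻¹
t / t½ = 5.950 / 5.95 = 1 half-lives
C = C₀ × (1/2)^1 = 3.931 × 0.5000 = 1.966 mg/L
Convert: 1.966 mg/L × 1000 = 1966 ng/mL

1966 ng/mL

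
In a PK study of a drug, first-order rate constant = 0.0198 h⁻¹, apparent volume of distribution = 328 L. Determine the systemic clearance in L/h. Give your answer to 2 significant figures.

CL = k × Vd = 0.0198 × 328 = 6.494 L/h

6.5 L/h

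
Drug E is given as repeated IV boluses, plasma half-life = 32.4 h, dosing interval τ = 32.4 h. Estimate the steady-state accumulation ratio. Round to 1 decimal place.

2.0

k = ln2 / t½ = 0.693147 / 32.4 = 0.02139 h⁻¹
e^(−kτ) = e^(−0.02139 × 32.4) = 0.5001
Accumulation ratio R = 1 / (1 − e^(−kτ)) = 1 / (1 − 0.5001) = 2.000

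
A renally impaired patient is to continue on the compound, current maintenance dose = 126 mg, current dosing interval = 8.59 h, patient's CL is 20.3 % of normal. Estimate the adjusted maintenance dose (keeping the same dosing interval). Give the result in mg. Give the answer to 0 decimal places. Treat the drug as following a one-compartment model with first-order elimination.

26 mg

To keep the same average steady-state level, dosing rate must scale with clearance.
CL ratio = 20.3 / 100 = 0.2030
New dose (same interval) = 126 × 0.2030 = 25.58 mg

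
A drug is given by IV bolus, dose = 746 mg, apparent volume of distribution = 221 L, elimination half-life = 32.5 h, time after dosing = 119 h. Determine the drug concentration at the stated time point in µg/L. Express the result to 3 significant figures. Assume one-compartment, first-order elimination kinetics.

267 µg/L

C₀ = Dose / Vd = 746.0 / 221 = 3.376 mg/L
k = ln2 / t½ = 0.693147 / 32.5 = 0.02133 h⁻¹
C = C₀ · e^(−k·t) = 3.376 × e^(−0.02133 × 119)
  = 3.376 × 0.07900 = 0.2667 mg/L
Convert: 0.2667 mg/L × 1000 = 266.7 µg/L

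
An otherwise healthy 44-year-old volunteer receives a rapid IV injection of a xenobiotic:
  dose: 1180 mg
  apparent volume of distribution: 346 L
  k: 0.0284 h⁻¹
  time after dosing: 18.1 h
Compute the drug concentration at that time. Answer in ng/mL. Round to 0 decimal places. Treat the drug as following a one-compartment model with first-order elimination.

2040 ng/mL

C₀ = Dose / Vd = 1180 / 346 = 3.410 mg/L
C = C₀ · e^(−k·t) = 3.410 × e^(−0.02840 × 18.1)
  = 3.410 × 0.5981 = 2.040 mg/L
Convert: 2.040 mg/L × 1000 = 2040 ng/mL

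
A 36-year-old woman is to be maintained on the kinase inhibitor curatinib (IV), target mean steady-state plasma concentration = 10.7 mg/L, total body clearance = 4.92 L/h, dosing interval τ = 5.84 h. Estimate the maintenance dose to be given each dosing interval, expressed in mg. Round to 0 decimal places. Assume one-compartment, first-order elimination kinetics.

At steady state, Dose/τ = Css × CL.
Dose = Css × CL × τ = 10.7 × 4.920 × 5.84 = 307.4 mg

307 mg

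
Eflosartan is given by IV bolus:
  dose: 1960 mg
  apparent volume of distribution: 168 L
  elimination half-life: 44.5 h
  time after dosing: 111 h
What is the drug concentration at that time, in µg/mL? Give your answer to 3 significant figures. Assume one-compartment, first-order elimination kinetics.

C₀ = Dose / Vd = 1960 / 168 = 11.67 mg/L
k = ln2 / t½ = 0.693147 / 44.5 = 0.01558 h⁻¹
C = C₀ · e^(−k·t) = 11.67 × e^(−0.01558 × 111)
  = 11.67 × 0.1774 = 2.070 mg/L
(2.070 mg/L = 2.070 µg/mL)

2.07 µg/mL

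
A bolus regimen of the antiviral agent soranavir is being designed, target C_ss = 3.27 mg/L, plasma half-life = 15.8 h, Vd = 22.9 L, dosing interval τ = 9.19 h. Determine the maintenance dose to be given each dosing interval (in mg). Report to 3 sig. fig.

k = ln2 / t½ = 0.693147 / 15.8 = 0.04387 h⁻¹
CL = k × Vd = 0.04387 × 22.9 = 1.005 L/h
At steady state, Dose/τ = Css × CL.
Dose = Css × CL × τ = 3.27 × 1.005 × 9.19 = 30.20 mg

30.2 mg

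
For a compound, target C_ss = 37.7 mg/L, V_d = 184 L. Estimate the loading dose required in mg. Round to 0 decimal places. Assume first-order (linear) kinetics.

LD = Css × Vd = 37.7 × 184 = 6937 mg

6937 mg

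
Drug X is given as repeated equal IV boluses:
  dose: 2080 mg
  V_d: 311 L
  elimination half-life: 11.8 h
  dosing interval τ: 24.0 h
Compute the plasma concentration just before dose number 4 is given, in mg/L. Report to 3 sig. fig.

C₀ per dose = Dose / Vd = 2080 / 311 = 6.688 mg/L
k = ln2 / t½ = 0.693147 / 11.8 = 0.05874 h⁻¹
Fraction remaining after one interval: r = e^(−kτ) = e^(−0.05874 × 24.0) = 0.2442
Before dose 4, 3 doses have been given (aged 1τ, 2τ, 3τ).
C_trough = C₀ × (r + r² + … + r^3) = C₀ × r(1−r^3)/(1−r)
        = 6.688 × 0.2442 × (1 − 0.01456) / (1 − 0.2442) = 2.129 mg/L

2.13 mg/L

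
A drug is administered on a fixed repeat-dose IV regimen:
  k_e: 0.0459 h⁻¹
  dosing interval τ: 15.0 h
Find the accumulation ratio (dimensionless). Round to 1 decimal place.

e^(−kτ) = e^(−0.04590 × 15.0) = 0.5023
Accumulation ratio R = 1 / (1 − e^(−kτ)) = 1 / (1 − 0.5023) = 2.009

2.0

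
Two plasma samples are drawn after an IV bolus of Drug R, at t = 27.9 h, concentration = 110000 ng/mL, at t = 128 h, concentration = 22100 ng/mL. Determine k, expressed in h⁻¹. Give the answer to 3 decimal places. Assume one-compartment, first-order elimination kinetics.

k = ln(C₁/C₂) / (t₂ − t₁) = ln(110000/22100) / (128 − 27.9)
  = 1.605 / 100.1 = 0.01603 h⁻¹

0.016 h⁻¹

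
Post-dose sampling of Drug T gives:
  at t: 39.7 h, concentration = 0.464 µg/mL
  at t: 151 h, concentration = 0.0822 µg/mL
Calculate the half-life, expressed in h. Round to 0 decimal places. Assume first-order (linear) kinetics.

45 h

k = ln(C₁/C₂) / (t₂ − t₁) = ln(0.464/0.0822) / (151 − 39.7)
  = 1.731 / 111.3 = 0.01555 h⁻¹
t½ = ln2 / k = 0.693147 / 0.01555 = 44.58 h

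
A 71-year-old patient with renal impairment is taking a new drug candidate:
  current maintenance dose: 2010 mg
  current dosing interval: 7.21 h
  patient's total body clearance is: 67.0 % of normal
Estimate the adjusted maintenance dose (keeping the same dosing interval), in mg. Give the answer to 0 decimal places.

1347 mg

To keep the same average steady-state level, dosing rate must scale with clearance.
CL ratio = 67.0 / 100 = 0.6700
New dose (same interval) = 2010 × 0.6700 = 1347 mg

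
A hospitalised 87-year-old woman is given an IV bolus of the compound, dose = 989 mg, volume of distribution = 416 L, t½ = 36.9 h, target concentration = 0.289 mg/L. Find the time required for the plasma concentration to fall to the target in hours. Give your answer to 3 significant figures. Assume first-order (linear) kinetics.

112 h

C₀ = Dose / Vd = 989.0 / 416 = 2.377 mg/L
k = ln2 / t½ = 0.693147 / 36.9 = 0.01878 h⁻¹
t = ln(C₀ / C) / k = ln(2.377 / 0.289) / 0.01878
  = ln(8.225) / 0.01878 = 2.107 / 0.01878 = 112.2 h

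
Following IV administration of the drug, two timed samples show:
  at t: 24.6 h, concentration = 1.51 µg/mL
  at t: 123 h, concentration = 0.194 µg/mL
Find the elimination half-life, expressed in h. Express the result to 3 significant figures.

k = ln(C₁/C₂) / (t₂ − t₁) = ln(1.51/0.194) / (123 − 24.6)
  = 2.052 / 98.40 = 0.02085 h⁻¹
t½ = ln2 / k = 0.693147 / 0.02085 = 33.24 h

33.2 h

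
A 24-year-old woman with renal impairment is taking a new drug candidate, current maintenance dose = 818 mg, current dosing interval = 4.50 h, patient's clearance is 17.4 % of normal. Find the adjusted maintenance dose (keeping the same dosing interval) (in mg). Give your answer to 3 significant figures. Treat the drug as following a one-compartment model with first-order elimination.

142 mg

To keep the same average steady-state level, dosing rate must scale with clearance.
CL ratio = 17.4 / 100 = 0.1740
New dose (same interval) = 818 × 0.1740 = 142.3 mg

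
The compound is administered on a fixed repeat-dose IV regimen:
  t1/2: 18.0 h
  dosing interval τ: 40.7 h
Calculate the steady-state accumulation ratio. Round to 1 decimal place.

1.3

k = ln2 / t½ = 0.693147 / 18.0 = 0.03851 h⁻¹
e^(−kτ) = e^(−0.03851 × 40.7) = 0.2086
Accumulation ratio R = 1 / (1 − e^(−kτ)) = 1 / (1 − 0.2086) = 1.264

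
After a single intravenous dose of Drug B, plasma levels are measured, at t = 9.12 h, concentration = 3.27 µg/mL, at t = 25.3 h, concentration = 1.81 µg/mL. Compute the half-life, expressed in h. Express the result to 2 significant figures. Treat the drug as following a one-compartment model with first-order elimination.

k = ln(C₁/C₂) / (t₂ − t₁) = ln(3.27/1.81) / (25.3 − 9.12)
  = 0.5915 / 16.18 = 0.03656 h⁻¹
t½ = ln2 / k = 0.693147 / 0.03656 = 18.96 h

19 h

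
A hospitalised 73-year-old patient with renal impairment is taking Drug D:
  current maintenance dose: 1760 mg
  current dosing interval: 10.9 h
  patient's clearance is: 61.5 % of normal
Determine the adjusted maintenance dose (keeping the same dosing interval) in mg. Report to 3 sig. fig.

To keep the same average steady-state level, dosing rate must scale with clearance.
CL ratio = 61.5 / 100 = 0.6150
New dose (same interval) = 1760 × 0.6150 = 1082 mg

1080 mg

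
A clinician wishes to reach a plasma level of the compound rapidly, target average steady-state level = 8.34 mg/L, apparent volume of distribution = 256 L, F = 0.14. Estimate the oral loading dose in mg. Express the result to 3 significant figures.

15300 mg

LD = Css × Vd / F = 8.34 × 256 / 0.14 = 15250 mg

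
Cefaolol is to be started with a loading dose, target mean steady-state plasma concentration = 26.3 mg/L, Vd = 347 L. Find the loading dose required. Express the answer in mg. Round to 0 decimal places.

LD = Css × Vd = 26.3 × 347 = 9126 mg

9126 mg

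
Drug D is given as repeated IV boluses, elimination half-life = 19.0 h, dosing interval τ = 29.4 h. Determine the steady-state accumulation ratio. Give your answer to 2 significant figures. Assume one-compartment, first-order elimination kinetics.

k = ln2 / t½ = 0.693147 / 19.0 = 0.03648 h⁻¹
e^(−kτ) = e^(−0.03648 × 29.4) = 0.3421
Accumulation ratio R = 1 / (1 − e^(−kτ)) = 1 / (1 − 0.3421) = 1.520

1.5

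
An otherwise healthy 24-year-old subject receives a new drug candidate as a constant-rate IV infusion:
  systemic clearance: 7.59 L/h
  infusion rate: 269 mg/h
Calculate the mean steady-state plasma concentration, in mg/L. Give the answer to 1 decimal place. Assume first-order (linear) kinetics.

35.4 mg/L

At steady state Css = R₀ / CL = 269 / 7.590 = 35.44 mg/L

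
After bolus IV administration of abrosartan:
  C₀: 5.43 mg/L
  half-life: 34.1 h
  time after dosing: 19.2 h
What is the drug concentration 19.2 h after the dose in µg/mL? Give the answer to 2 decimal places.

3.68 µg/mL

k = ln2 / t½ = 0.693147 / 34.1 = 0.02033 h⁻¹
C = C₀ · e^(−k·t) = 5.430 × e^(−0.02033 × 19.2)
  = 5.430 × 0.6768 = 3.675 mg/L
(3.675 mg/L = 3.675 µg/mL)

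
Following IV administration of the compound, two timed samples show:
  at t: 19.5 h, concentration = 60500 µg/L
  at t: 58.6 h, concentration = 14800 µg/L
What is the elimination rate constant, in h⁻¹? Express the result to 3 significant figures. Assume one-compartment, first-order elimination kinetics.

0.0360 h⁻¹

k = ln(C₁/C₂) / (t₂ − t₁) = ln(60500/14800) / (58.6 − 19.5)
  = 1.408 / 39.10 = 0.03601 h⁻¹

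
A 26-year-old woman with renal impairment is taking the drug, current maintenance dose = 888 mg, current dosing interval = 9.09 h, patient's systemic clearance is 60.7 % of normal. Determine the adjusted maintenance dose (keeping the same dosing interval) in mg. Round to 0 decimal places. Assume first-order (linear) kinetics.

To keep the same average steady-state level, dosing rate must scale with clearance.
CL ratio = 60.7 / 100 = 0.6070
New dose (same interval) = 888 × 0.6070 = 539.0 mg

539 mg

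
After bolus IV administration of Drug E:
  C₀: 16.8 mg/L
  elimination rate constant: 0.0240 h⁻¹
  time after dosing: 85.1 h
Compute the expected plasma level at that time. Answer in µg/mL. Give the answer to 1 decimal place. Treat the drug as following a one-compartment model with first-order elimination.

2.2 µg/mL

C = C₀ · e^(−k·t) = 16.80 × e^(−0.02400 × 85.1)
  = 16.80 × 0.1297 = 2.179 mg/L
(2.179 mg/L = 2.179 µg/mL)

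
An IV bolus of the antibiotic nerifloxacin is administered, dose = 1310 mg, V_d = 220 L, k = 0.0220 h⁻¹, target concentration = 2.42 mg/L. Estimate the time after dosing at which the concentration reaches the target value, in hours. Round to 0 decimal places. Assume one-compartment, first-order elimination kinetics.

C₀ = Dose / Vd = 1310 / 220 = 5.955 mg/L
t = ln(C₀ / C) / k = ln(5.955 / 2.42) / 0.02200
  = ln(2.461) / 0.02200 = 0.9006 / 0.02200 = 40.94 h

41 h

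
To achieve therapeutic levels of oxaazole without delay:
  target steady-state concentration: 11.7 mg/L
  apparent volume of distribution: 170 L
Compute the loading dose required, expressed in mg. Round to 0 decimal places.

LD = Css × Vd = 11.7 × 170 = 1989 mg

1989 mg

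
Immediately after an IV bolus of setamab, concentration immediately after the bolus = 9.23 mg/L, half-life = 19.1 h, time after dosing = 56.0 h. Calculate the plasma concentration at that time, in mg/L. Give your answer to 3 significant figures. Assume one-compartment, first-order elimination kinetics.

k = ln2 / t½ = 0.693147 / 19.1 = 0.03629 h⁻¹
C = C₀ · e^(−k·t) = 9.230 × e^(−0.03629 × 56.0)
  = 9.230 × 0.1310 = 1.209 mg/L

1.21 mg/L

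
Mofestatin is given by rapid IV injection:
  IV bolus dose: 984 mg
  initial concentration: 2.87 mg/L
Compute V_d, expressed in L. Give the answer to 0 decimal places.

Vd = Dose / C₀ = 984.0 / 2.87 = 342.9 L

343 L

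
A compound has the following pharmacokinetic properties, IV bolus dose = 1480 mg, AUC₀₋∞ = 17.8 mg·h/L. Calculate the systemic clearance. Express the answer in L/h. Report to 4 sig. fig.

CL = Dose / AUC = 1480 / 17.8 = 83.15 L/h

83.15 L/h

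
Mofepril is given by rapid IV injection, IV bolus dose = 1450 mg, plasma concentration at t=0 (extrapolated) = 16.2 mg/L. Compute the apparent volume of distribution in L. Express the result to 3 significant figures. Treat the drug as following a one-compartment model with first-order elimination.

Vd = Dose / C₀ = 1450 / 16.2 = 89.51 L

89.5 L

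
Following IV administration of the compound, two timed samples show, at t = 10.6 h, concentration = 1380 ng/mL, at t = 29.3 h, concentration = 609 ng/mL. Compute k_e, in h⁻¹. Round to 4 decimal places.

0.0437 h⁻¹

k = ln(C₁/C₂) / (t₂ − t₁) = ln(1380/609) / (29.3 − 10.6)
  = 0.8180 / 18.70 = 0.04374 h⁻¹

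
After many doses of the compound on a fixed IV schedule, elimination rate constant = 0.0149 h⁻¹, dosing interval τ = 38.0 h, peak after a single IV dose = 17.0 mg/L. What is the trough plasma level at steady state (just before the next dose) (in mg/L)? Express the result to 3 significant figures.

e^(−kτ) = e^(−0.01490 × 38.0) = 0.5677
Accumulation ratio R = 1 / (1 − e^(−kτ)) = 1 / (1 − 0.5677) = 2.313
Steady-state trough = C₀ × R × e^(−kτ) = 17.0 × 2.313 × 0.5677 = 22.32 mg/L

22.3 mg/L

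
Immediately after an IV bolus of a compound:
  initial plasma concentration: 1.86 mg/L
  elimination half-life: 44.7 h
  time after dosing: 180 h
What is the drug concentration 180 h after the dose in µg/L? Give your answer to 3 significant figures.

114 µg/L

k = ln2 / t½ = 0.693147 / 44.7 = 0.01551 h⁻¹
C = C₀ · e^(−k·t) = 1.860 × e^(−0.01551 × 180)
  = 1.860 × 0.06131 = 0.1140 mg/L
Convert: 0.1140 mg/L × 1000 = 114.0 µg/L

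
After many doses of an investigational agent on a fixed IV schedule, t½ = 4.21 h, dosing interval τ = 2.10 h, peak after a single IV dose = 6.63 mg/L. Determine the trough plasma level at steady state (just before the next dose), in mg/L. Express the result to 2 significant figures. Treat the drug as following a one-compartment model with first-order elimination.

16 mg/L

k = ln2 / t½ = 0.693147 / 4.21 = 0.1646 h⁻¹
e^(−kτ) = e^(−0.1646 × 2.10) = 0.7078
Accumulation ratio R = 1 / (1 − e^(−kτ)) = 1 / (1 − 0.7078) = 3.422
Steady-state trough = C₀ × R × e^(−kτ) = 6.63 × 3.422 × 0.7078 = 16.06 mg/L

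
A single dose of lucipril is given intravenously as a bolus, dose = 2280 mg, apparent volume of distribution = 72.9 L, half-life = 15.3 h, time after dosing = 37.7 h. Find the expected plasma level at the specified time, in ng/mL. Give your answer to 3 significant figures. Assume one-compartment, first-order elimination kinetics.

5670 ng/mL

C₀ = Dose / Vd = 2280 / 72.9 = 31.28 mg/L
k = ln2 / t½ = 0.693147 / 15.3 = 0.04530 h⁻¹
C = C₀ · e^(−k·t) = 31.28 × e^(−0.04530 × 37.7)
  = 31.28 × 0.1813 = 5.671 mg/L
Convert: 5.671 mg/L × 1000 = 5671 ng/mL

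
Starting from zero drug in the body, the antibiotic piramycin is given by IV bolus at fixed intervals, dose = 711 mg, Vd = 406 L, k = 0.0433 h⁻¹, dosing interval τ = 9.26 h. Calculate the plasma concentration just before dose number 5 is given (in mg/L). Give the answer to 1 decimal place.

C₀ per dose = Dose / Vd = 711 / 406 = 1.751 mg/L
Fraction remaining after one interval: r = e^(−kτ) = e^(−0.04330 × 9.26) = 0.6697
Before dose 5, 4 doses have been given (aged 1τ, 2τ, 3τ, 4τ).
C_trough = C₀ × (r + r² + … + r^4) = C₀ × r(1−r^4)/(1−r)
        = 1.751 × 0.6697 × (1 − 0.2012) / (1 − 0.6697) = 2.836 mg/L

2.8 mg/L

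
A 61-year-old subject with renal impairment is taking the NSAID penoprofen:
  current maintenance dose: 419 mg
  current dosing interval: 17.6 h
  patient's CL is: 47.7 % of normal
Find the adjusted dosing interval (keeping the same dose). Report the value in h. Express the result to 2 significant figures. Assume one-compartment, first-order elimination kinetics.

To keep the same average steady-state level, dosing rate must scale with clearance.
CL ratio = 47.7 / 100 = 0.4770
New interval (same dose) = 17.6 / 0.4770 = 36.90 h

37 h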